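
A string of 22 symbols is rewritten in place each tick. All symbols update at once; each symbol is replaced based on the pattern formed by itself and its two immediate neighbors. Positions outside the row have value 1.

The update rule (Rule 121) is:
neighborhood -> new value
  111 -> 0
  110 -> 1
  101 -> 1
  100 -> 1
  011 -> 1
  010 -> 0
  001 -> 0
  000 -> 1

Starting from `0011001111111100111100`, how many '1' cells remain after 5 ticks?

tick 1: 1011101000000110100110
tick 2: 1110110111110111010111
tick 3: 0011111100011101101100
tick 4: 1010000111010111111110
tick 5: 1101110101101100000011
count of 1: 12

12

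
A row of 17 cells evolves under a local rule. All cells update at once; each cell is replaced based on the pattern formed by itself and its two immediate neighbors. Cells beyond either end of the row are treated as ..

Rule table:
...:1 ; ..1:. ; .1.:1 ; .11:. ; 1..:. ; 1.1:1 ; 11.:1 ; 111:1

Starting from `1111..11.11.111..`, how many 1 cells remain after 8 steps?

.111...11.11.11.1
..11.1..11.11.111
1..111...11.11.11
1...11.1..11.11.1
1.1..111...11.111
111...11.1..11.11
.11.1..111...11.1
..111...11.1..111
count of 1: 9

9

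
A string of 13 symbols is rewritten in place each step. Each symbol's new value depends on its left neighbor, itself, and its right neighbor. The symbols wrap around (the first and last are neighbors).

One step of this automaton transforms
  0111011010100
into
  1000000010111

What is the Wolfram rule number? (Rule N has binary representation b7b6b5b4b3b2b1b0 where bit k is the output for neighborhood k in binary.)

23

position 2: 111 → 0  (bit 7 = 0)
position 3: 110 → 0  (bit 6 = 0)
position 4: 101 → 0  (bit 5 = 0)
position 11: 100 → 1  (bit 4 = 1)
position 1: 011 → 0  (bit 3 = 0)
position 8: 010 → 1  (bit 2 = 1)
position 0: 001 → 1  (bit 1 = 1)
position 12: 000 → 1  (bit 0 = 1)
bits b7..b0 = 00010111 = 23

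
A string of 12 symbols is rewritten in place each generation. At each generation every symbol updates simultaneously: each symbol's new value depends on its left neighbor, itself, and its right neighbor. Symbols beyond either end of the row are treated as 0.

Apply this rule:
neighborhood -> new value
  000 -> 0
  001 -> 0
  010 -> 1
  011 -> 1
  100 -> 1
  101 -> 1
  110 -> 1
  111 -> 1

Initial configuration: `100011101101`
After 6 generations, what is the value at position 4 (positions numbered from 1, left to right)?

1

110011111111
111011111111
111111111111
111111111111  (fixed point — unchanged through generation 6)
position 4 holds 1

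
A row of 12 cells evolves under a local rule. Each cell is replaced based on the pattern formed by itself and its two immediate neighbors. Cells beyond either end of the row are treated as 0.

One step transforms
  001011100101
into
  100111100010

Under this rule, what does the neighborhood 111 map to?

1

At position 5 the neighborhood is 111; the next row has 1 there.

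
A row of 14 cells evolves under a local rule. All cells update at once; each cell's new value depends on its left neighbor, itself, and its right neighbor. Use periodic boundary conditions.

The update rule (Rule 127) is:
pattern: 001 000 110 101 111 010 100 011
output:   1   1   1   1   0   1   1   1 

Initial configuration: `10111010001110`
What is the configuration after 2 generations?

00111000001110

generation 1: 11101111111011
generation 2: 00111000001110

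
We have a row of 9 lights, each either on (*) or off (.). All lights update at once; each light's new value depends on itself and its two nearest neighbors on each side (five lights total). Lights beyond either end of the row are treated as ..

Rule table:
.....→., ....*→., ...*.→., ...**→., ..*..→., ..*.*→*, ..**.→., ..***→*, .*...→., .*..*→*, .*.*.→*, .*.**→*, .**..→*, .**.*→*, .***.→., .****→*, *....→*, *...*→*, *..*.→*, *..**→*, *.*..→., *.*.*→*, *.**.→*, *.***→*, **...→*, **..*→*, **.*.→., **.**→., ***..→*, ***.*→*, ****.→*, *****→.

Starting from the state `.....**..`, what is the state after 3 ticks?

......***
......*.*
......**.

......**.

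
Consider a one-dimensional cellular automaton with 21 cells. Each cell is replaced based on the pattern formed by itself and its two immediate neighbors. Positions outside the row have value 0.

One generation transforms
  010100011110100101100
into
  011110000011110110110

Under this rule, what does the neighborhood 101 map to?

At position 2 the neighborhood is 101; the next row has 1 there.

1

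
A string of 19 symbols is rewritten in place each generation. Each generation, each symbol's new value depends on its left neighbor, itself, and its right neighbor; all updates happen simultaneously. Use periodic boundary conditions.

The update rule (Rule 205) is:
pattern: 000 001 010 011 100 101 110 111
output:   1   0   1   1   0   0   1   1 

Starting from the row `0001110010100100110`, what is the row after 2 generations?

1101110010100100110
1101110010100100110

1101110010100100110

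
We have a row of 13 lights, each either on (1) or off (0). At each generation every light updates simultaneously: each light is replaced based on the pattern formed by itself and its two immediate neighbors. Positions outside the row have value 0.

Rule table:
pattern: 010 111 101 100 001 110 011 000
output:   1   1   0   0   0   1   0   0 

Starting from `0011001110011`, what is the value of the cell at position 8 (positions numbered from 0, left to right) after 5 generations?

1

0001000110001
0001000010001
0001000010001  (fixed point — unchanged through generation 5)
position 8 holds 1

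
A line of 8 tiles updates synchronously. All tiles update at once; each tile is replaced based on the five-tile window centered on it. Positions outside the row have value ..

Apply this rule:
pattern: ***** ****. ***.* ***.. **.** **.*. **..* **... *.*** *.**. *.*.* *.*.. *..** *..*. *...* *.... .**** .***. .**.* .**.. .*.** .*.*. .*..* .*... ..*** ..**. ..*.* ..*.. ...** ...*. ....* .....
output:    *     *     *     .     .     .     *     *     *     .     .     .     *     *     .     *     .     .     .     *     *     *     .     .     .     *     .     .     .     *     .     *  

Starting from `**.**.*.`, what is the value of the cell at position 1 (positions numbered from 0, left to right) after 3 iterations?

.

*.......
..******
....***.
position 1 holds .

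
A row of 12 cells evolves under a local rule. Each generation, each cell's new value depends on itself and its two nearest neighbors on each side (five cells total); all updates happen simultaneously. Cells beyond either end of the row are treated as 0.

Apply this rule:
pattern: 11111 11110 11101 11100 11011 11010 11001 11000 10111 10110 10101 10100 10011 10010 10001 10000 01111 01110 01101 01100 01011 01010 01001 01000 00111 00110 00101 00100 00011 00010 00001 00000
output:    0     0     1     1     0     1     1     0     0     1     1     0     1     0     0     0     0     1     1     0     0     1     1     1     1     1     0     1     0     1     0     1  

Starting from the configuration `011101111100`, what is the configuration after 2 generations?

011100101110

generation 1: 011100000100
generation 2: 011100101110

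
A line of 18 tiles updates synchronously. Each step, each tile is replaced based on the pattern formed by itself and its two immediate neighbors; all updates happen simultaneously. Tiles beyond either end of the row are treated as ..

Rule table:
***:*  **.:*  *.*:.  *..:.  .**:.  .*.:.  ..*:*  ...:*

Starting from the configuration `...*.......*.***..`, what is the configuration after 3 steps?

*.*....****..*...*

***..******...**.*
.**.*.*****.**.*..
*.*....****..*...*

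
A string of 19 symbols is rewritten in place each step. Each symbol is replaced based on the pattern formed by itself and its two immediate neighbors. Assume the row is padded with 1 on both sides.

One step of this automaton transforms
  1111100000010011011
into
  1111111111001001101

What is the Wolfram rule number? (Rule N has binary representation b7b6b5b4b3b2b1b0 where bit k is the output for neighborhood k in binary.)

position 0: 111 → 1  (bit 7 = 1)
position 4: 110 → 1  (bit 6 = 1)
position 16: 101 → 1  (bit 5 = 1)
position 5: 100 → 1  (bit 4 = 1)
position 14: 011 → 0  (bit 3 = 0)
position 11: 010 → 0  (bit 2 = 0)
position 10: 001 → 0  (bit 1 = 0)
position 6: 000 → 1  (bit 0 = 1)
bits b7..b0 = 11110001 = 241

241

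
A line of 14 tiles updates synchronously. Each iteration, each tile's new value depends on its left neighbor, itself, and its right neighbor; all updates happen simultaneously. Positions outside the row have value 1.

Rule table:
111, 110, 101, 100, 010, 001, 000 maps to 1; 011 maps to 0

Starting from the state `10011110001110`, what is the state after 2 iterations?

iteration 1: 11101111110111
iteration 2: 11110111111011

11110111111011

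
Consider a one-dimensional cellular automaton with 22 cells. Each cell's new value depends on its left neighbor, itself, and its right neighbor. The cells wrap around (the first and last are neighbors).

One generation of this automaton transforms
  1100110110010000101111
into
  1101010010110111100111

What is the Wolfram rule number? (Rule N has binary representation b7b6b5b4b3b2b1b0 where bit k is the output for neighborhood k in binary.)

position 0: 111 → 1  (bit 7 = 1)
position 1: 110 → 1  (bit 6 = 1)
position 6: 101 → 0  (bit 5 = 0)
position 2: 100 → 0  (bit 4 = 0)
position 4: 011 → 0  (bit 3 = 0)
position 11: 010 → 1  (bit 2 = 1)
position 3: 001 → 1  (bit 1 = 1)
position 13: 000 → 1  (bit 0 = 1)
bits b7..b0 = 11000111 = 199

199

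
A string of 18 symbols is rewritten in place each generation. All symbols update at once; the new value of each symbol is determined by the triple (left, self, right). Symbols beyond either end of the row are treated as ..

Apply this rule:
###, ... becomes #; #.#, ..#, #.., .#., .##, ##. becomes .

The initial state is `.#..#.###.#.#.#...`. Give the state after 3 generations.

.......#........##
######...######...
.####..#..####..##

.####..#..####..##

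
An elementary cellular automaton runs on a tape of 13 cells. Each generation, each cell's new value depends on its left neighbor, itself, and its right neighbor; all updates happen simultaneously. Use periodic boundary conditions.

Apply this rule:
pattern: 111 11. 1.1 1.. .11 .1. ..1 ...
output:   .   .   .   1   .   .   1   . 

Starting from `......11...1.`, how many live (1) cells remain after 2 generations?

4

.....1..1.1.1
1...1.11.....
count of 1: 4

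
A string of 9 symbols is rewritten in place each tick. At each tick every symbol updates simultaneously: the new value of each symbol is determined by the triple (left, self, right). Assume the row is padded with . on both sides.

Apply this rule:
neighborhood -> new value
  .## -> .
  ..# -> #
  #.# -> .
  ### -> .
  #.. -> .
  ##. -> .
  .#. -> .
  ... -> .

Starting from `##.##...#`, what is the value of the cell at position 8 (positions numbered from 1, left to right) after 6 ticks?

.......#.
......#..
.....#...
....#....
...#.....
..#......
position 8 holds .

.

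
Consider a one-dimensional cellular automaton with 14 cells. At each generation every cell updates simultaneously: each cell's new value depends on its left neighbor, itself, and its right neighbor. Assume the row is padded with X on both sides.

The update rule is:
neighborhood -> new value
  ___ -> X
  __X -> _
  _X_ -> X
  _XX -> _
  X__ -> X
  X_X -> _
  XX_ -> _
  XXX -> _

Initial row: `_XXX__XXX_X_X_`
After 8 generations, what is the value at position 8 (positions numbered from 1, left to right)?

generation 1: ____X_____X_X_
generation 2: XXX_XXXXX_X_X_
generation 3: __________X_X_
generation 4: XXXXXXXXX_X_X_
generation 5: __________X_X_  (repeats generation 3; period 2)
generation 8: XXXXXXXXX_X_X_
position 8 holds X

X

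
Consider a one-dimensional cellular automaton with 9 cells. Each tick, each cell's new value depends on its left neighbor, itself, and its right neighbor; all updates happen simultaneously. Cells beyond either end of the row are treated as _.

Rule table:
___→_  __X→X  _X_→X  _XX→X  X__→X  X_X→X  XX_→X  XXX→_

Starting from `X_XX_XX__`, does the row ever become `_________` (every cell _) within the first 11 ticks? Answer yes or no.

XXXXXXXX_
X______XX
XX____XXX
XXX__XX_X
X_XXXXXXX
XXX_____X
X_XX___XX
XXXXX_XXX
X___XXX_X
XX_XX_XXX
XXXXXXX_X
tick 11 is XXXXXXX_X, still not uniform _

no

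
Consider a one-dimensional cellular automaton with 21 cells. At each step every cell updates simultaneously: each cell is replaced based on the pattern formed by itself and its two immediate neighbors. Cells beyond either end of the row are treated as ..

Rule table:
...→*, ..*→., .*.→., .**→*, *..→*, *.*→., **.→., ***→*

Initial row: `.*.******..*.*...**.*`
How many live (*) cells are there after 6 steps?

step 1: ...*****.*....**.*...
step 2: **.****...***.*...***
step 3: *..***.**.**...**.**.
step 4: .*.**..*..*.**.*..*.*
step 5: ...*.*..*...*...*....
step 6: **....*..**..**..****
count of *: 11

11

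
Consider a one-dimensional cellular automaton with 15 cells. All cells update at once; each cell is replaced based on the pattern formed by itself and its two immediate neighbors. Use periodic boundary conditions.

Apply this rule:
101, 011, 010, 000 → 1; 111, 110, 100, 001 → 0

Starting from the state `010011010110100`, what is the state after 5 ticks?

010010111101101
110011100011011
000010001010110
111010101111100
100111111000000

100111111000000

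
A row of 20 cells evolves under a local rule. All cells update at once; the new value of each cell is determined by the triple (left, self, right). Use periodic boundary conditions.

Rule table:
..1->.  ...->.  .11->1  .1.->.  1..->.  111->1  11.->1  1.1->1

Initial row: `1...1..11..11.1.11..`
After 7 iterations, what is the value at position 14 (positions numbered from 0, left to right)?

.......11..111.111..
.......11..1111111..
.......11..1111111..  (fixed point — unchanged through iteration 7)
position 14 holds 1

1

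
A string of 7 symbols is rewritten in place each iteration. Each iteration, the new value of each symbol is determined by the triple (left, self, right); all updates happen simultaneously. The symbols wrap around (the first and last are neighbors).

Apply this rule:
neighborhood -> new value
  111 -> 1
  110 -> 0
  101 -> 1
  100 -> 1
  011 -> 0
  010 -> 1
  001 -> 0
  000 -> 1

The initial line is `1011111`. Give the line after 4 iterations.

1111101

0101111
1110110
0101001
1111101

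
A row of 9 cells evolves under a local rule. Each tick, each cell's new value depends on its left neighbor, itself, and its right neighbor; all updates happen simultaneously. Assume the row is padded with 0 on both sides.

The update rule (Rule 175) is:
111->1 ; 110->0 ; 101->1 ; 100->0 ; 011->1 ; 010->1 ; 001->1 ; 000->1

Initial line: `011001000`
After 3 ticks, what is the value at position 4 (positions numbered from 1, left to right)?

tick 1: 110011011
tick 2: 100110110
tick 3: 101101100
position 4 holds 1

1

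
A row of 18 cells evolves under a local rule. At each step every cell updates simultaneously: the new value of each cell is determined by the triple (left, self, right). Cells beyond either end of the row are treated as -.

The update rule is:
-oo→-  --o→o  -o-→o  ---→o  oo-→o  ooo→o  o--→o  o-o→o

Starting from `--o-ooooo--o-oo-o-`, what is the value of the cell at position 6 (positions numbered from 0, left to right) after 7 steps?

oooo-oooooooo-oooo
-oooo-oooooooo-ooo
o-oooo-oooooooo-oo
oo-oooo-oooooooo-o
-oo-oooo-ooooooooo
o-oo-oooo-oooooooo
oo-oo-oooo-ooooooo
position 6 holds o

o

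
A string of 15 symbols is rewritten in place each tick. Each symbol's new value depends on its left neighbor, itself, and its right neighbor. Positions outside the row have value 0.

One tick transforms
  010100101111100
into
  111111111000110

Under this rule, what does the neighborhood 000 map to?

0

At position 14 the neighborhood is 000; the next row has 0 there.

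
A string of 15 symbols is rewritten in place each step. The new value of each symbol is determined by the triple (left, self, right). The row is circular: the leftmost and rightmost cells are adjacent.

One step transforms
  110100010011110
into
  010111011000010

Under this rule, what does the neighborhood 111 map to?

At position 11 the neighborhood is 111; the next row has 0 there.

0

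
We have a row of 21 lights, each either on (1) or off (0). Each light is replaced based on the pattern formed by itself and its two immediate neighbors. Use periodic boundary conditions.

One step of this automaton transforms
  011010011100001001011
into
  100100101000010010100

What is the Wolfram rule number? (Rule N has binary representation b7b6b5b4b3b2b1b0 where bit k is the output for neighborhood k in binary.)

162

position 8: 111 → 1  (bit 7 = 1)
position 2: 110 → 0  (bit 6 = 0)
position 0: 101 → 1  (bit 5 = 1)
position 5: 100 → 0  (bit 4 = 0)
position 1: 011 → 0  (bit 3 = 0)
position 4: 010 → 0  (bit 2 = 0)
position 6: 001 → 1  (bit 1 = 1)
position 11: 000 → 0  (bit 0 = 0)
bits b7..b0 = 10100010 = 162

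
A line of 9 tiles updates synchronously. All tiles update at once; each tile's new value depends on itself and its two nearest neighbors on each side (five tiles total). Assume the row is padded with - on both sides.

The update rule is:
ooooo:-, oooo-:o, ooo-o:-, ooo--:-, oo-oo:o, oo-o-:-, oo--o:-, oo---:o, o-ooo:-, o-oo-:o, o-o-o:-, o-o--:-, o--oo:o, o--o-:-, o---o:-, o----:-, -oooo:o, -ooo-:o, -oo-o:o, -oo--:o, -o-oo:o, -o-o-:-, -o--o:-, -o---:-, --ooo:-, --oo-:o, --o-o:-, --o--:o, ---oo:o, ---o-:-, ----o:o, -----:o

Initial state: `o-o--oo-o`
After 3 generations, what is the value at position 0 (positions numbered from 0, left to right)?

----ooo--
oooo-o-o-
-oo------
position 0 holds -

-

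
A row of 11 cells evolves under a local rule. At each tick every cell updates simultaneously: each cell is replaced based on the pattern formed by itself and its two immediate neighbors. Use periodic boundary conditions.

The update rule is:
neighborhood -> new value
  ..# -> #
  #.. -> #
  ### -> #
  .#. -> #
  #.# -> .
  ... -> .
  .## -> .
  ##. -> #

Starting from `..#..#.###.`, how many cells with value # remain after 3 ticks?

.#####..###
..######.##
##.#####..#
count of #: 8

8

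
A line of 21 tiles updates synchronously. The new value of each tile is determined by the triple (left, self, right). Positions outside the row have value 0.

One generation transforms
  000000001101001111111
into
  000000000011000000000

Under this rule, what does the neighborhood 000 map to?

0

At position 0 the neighborhood is 000; the next row has 0 there.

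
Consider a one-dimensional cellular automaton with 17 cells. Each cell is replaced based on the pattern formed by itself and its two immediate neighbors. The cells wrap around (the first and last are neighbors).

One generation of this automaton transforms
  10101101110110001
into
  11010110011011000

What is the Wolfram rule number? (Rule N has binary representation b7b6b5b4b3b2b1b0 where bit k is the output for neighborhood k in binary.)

position 8: 111 → 0  (bit 7 = 0)
position 0: 110 → 1  (bit 6 = 1)
position 1: 101 → 1  (bit 5 = 1)
position 13: 100 → 1  (bit 4 = 1)
position 4: 011 → 0  (bit 3 = 0)
position 2: 010 → 0  (bit 2 = 0)
position 15: 001 → 0  (bit 1 = 0)
position 14: 000 → 0  (bit 0 = 0)
bits b7..b0 = 01110000 = 112

112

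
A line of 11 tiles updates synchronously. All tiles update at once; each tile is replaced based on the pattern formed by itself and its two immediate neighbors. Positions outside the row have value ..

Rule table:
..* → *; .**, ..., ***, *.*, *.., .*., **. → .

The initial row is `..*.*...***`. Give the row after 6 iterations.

.*.....*...
*.....*....
.....*.....
....*......
...*.......
..*........

..*........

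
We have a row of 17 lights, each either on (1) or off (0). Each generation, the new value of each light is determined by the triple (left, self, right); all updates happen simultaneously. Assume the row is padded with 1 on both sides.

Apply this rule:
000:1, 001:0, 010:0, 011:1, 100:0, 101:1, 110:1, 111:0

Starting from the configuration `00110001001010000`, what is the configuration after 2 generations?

00111001110000111

00110100000100110
00111001110000111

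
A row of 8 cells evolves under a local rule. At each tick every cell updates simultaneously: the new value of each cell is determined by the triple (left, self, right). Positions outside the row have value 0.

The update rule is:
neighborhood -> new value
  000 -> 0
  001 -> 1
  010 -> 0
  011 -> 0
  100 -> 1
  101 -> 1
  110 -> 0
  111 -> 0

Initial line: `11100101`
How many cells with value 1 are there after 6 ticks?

4

00011010
00100101
01011010
10100101
01011010  (repeats tick 3; period 2)
tick 6: 10100101
count of 1: 4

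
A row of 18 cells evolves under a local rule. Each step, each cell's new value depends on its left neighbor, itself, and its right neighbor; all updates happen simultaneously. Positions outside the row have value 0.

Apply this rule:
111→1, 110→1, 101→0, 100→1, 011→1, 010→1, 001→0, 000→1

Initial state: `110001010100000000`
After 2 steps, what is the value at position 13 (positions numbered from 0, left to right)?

step 1: 111101010111111111
step 2: 111101010111111111
position 13 holds 1

1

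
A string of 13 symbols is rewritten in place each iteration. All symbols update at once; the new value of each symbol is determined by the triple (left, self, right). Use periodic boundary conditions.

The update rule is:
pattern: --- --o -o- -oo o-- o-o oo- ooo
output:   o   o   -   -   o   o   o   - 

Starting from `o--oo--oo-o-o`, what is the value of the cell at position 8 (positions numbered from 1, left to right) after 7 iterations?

ooo-ooo-oo-o-
--oo--oo-oo-o
oo-ooo-oo-oo-
-oo--oo-oo-oo
o-ooo-oo-oo-o
oo--oo-oo-oo-
-ooo-oo-oo-oo
position 8 holds -

-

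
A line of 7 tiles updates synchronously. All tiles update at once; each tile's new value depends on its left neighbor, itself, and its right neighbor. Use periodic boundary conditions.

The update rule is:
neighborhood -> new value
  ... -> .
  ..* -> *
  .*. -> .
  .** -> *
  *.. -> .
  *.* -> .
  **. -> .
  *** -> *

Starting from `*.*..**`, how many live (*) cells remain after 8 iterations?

3

....***
...***.
..***..
.***...
***....
**....*
*....**
....***
count of *: 3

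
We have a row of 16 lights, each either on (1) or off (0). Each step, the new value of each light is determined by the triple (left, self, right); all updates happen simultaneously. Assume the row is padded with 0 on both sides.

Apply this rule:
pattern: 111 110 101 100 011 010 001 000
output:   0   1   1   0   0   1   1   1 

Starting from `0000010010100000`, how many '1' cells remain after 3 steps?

step 1: 1111110111101111
step 2: 0000011000110001
step 3: 1111101011010111
count of 1: 12

12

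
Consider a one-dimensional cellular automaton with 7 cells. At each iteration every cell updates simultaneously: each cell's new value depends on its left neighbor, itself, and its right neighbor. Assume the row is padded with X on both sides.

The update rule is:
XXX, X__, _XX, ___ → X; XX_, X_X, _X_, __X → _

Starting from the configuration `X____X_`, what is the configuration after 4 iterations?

__X__X_

_XXX___
_XX_XX_
_X__X__
__X__X_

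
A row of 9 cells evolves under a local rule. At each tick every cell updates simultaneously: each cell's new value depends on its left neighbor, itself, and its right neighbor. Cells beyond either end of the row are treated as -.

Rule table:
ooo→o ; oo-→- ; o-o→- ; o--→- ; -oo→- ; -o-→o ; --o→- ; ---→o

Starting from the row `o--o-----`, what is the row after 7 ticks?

tick 1: o--o-oooo
tick 2: o--o--oo-
tick 3: o--o-----  (repeats tick 0; period 3)
tick 7: o--o-oooo

o--o-oooo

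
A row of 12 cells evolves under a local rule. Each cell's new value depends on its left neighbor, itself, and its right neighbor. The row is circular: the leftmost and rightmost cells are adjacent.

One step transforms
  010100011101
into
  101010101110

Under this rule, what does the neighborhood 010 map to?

At position 1 the neighborhood is 010; the next row has 0 there.

0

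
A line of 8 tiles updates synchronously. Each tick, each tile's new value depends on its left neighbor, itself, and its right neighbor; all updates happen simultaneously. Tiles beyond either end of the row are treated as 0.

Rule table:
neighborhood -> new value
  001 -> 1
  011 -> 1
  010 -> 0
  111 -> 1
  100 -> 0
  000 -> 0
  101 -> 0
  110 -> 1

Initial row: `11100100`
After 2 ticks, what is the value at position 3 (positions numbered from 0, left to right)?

0

tick 1: 11101000
tick 2: 11100000
position 3 holds 0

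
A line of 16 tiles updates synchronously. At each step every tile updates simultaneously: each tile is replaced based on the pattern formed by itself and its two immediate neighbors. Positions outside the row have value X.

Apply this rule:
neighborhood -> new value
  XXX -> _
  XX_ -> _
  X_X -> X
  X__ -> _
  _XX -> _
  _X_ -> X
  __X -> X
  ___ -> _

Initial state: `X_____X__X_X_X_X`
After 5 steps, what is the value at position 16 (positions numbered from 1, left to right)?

step 1: _____XX_XXXXXXX_
step 2: ____X__X_______X
step 3: ___XX_XX______X_
step 4: __X__X_______XXX
step 5: _XX_XX______X___
position 16 holds _

_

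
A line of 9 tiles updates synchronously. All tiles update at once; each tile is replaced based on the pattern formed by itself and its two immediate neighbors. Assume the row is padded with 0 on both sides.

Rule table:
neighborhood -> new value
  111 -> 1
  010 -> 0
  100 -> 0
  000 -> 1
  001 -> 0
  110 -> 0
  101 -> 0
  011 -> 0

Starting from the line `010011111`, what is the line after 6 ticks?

010000000

tick 1: 000001110
tick 2: 111100100
tick 3: 011000001
tick 4: 000011100
tick 5: 111001001
tick 6: 010000000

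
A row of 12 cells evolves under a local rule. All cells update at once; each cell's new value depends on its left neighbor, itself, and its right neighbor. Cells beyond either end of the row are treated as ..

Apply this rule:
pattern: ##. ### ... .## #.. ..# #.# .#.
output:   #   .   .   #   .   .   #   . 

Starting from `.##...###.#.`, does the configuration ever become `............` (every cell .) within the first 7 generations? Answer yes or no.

generation 1: .##...#.##..
generation 2: .##....###..
generation 3: .##....#.#..
generation 4: .##.....#...
generation 5: .##.........
generation 6: .##.........  (fixed point — unchanged through generation 7)
generation 7 is .##........., still not uniform .

no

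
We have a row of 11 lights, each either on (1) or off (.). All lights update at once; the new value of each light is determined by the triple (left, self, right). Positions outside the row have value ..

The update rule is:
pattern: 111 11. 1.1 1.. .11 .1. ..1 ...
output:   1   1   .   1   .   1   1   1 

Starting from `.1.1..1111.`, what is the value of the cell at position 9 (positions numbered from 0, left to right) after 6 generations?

1

generation 1: 11.111.1111
generation 2: .1..11..111
generation 3: 1111.111.11
generation 4: .111..11..1
generation 5: 1.1111.1111
generation 6: 1..111..111
position 9 holds 1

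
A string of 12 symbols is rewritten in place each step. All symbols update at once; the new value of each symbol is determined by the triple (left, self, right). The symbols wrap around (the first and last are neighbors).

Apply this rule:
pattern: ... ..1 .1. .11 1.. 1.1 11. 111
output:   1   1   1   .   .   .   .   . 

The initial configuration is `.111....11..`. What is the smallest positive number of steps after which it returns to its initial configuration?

1....111...1
..111....11.
11....111...
...111....11
.11....111..
1...111....1
..11....111.
11...111....
...11....111
.11...111...
1...11....11
..11...111..
11...11....1
...11...111.
111...11....
....11...111
.111...11...
1....11...11
..111...11..
11....11...1
...111...11.
111....11...
....111...11
.111....11..

24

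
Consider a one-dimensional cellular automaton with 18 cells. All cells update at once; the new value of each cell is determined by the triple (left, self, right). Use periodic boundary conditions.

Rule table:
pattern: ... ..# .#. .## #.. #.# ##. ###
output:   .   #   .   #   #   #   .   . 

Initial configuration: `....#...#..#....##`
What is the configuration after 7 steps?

.#.##.#.##.##.##.#

#..#.#.#.##.#..##.
.##.#.#.##.#.###.#
##.#.#.##.#.##..#.
#.#.#.##.#.##.##.#
.#.#.##.#.##.##.##
#.#.##.#.##.##.##.
.#.##.#.##.##.##.#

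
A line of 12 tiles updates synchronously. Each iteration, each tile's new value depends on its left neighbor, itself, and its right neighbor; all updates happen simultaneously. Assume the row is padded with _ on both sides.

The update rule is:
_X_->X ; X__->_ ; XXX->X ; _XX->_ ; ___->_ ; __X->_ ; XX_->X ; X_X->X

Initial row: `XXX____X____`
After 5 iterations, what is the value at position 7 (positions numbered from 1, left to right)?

_

_XX____X____
__X____X____
__X____X____  (fixed point — unchanged through iteration 5)
position 7 holds _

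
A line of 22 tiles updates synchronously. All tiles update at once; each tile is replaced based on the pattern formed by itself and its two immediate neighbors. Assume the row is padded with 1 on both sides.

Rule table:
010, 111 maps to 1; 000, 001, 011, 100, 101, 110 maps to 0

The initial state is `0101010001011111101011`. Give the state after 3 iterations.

0101010001000000001000

0101010001001111001001
0101010001000110001000
0101010001000000001000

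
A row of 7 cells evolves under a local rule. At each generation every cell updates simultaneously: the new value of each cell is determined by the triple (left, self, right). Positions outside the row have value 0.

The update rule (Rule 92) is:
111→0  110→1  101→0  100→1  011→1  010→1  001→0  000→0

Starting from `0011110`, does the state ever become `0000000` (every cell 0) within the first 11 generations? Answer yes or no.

0010011
0011011
0011011  (fixed point — unchanged through generation 11)
generation 11 is 0011011, still not uniform 0

no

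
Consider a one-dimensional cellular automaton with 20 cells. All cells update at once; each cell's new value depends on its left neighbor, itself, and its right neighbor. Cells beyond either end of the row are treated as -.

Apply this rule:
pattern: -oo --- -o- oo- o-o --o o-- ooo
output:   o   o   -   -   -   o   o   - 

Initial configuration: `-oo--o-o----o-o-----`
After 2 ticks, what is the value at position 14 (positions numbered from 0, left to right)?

tick 1: oo-oo---oooo---ooooo
tick 2: o--o-oooo---oooo----
position 14 holds o

o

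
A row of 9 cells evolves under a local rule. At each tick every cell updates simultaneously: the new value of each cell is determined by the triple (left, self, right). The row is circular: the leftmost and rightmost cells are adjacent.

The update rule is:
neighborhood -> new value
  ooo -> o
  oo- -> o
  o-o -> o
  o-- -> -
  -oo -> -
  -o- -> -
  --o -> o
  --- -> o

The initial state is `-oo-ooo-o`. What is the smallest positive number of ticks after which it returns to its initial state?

o-oo-ooo-
-o-oo-ooo
o-o-oo-oo
oo-o-oo-o
ooo-o-oo-
-ooo-o-oo
o-ooo-o-o
oo-ooo-o-
-oo-ooo-o

9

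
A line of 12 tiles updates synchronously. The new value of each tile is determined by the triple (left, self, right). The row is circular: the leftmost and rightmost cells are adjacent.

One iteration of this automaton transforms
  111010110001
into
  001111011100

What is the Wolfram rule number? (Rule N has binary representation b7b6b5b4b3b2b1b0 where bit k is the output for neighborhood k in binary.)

position 0: 111 → 0  (bit 7 = 0)
position 2: 110 → 1  (bit 6 = 1)
position 3: 101 → 1  (bit 5 = 1)
position 8: 100 → 1  (bit 4 = 1)
position 6: 011 → 0  (bit 3 = 0)
position 4: 010 → 1  (bit 2 = 1)
position 10: 001 → 0  (bit 1 = 0)
position 9: 000 → 1  (bit 0 = 1)
bits b7..b0 = 01110101 = 117

117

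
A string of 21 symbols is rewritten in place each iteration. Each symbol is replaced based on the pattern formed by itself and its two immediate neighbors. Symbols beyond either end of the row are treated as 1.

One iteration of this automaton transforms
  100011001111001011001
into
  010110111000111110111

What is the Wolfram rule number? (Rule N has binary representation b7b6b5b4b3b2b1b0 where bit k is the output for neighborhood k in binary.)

position 9: 111 → 0  (bit 7 = 0)
position 0: 110 → 0  (bit 6 = 0)
position 15: 101 → 1  (bit 5 = 1)
position 1: 100 → 1  (bit 4 = 1)
position 4: 011 → 1  (bit 3 = 1)
position 14: 010 → 1  (bit 2 = 1)
position 3: 001 → 1  (bit 1 = 1)
position 2: 000 → 0  (bit 0 = 0)
bits b7..b0 = 00111110 = 62

62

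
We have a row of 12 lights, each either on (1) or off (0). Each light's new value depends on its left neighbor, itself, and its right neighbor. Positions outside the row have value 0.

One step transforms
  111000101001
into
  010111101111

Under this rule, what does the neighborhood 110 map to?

0

At position 2 the neighborhood is 110; the next row has 0 there.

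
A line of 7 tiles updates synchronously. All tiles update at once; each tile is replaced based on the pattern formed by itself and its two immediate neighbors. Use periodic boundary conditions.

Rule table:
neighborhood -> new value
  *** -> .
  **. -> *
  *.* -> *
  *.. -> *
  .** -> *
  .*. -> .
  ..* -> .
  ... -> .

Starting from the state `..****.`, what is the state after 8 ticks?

tick 1: ..*..**
tick 2: *..*.**
tick 3: **..**.
tick 4: ***.***
tick 5: ..***..
tick 6: ..*.**.
tick 7: ...****
tick 8: *..*..*

*..*..*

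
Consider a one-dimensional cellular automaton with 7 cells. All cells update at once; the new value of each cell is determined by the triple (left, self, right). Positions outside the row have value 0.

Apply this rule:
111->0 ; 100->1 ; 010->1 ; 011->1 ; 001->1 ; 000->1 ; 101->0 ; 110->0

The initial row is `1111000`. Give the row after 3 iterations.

iteration 1: 1000111
iteration 2: 1111100
iteration 3: 1000011

1000011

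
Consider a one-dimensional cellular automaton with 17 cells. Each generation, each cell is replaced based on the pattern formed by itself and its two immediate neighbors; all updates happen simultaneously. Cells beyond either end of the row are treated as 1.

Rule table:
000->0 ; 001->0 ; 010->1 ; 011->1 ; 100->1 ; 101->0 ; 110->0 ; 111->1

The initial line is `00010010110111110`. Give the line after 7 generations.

generation 1: 10011010100111100
generation 2: 01010010110111010
generation 3: 01011010100110010
generation 4: 01010010110101010
generation 5: 01011010100101010
generation 6: 01010010110101010  (repeats generation 4; period 2)
generation 7: 01011010100101010

01011010100101010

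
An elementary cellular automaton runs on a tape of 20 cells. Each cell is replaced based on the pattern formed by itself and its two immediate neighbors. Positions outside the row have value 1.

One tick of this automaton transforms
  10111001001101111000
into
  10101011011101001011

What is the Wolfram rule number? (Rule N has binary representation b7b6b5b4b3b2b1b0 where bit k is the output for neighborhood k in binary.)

position 3: 111 → 0  (bit 7 = 0)
position 0: 110 → 1  (bit 6 = 1)
position 1: 101 → 0  (bit 5 = 0)
position 5: 100 → 0  (bit 4 = 0)
position 2: 011 → 1  (bit 3 = 1)
position 7: 010 → 1  (bit 2 = 1)
position 6: 001 → 1  (bit 1 = 1)
position 18: 000 → 1  (bit 0 = 1)
bits b7..b0 = 01001111 = 79

79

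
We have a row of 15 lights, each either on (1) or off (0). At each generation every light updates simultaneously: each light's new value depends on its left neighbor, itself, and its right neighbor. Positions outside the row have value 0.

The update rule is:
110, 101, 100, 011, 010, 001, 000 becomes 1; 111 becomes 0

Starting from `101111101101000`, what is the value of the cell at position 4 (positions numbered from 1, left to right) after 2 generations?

1

111000111111111
101111100000001
position 4 holds 1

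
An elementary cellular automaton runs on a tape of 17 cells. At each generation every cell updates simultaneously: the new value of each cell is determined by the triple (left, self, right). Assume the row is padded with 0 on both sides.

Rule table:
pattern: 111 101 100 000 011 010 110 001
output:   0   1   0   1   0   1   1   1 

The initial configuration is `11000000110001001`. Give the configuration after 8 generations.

generation 1: 01011111010111011
generation 2: 11100001111001101
generation 3: 00101110001010111
generation 4: 11110010111111001
generation 5: 00010111000001011
generation 6: 11111001011111101
generation 7: 00001011100000111
generation 8: 11111100101111001

11111100101111001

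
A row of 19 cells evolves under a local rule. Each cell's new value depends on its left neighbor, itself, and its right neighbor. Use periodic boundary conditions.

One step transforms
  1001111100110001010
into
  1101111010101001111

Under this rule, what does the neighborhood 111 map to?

1

At position 4 the neighborhood is 111; the next row has 1 there.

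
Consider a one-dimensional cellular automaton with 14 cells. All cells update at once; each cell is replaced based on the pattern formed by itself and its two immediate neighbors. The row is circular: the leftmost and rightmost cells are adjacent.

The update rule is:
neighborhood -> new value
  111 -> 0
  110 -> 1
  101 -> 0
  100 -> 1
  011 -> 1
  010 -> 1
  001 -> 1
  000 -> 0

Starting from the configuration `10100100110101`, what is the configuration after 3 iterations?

10110000110101

10111111110101
10100000010101
10110000110101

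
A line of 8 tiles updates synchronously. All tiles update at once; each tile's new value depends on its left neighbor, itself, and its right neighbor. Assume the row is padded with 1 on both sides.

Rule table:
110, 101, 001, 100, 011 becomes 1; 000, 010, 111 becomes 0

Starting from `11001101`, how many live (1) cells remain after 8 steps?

2

01111111
11000000
01100001
11110011
00011110
10110011
11111110
00000011
count of 1: 2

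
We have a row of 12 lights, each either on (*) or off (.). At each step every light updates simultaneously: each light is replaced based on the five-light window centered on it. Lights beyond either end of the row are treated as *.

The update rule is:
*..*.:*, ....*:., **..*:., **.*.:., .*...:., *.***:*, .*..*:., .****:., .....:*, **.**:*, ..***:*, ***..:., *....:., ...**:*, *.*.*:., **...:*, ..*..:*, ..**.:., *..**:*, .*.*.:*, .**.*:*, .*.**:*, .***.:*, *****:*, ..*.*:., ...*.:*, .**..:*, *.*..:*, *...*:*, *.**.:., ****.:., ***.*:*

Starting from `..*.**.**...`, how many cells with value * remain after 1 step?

step 1: .*.*.**.****
count of *: 8

8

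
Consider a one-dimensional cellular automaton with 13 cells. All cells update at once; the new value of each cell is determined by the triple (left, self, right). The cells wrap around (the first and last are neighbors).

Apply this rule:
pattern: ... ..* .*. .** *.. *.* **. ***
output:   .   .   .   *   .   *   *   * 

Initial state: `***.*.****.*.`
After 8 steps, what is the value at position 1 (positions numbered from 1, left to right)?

****.******.*
*************
*************  (fixed point — unchanged through step 8)
position 1 holds *

*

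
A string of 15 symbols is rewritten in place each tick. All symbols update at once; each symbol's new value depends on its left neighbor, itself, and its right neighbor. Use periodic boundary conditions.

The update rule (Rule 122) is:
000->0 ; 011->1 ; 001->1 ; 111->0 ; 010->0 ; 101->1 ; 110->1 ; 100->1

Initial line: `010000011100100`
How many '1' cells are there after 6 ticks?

101000110111010
010101111101101
101011000111110
010111101100011
101100111110111
111111100011100
count of 1: 10

10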